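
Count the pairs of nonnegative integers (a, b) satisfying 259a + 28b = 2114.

gcd(259, 28):
  259 = 9*28 + 7
  28 = 4*7
so gcd(259, 28) = 7.
Back-substitute for Bézout coefficients:
  7 = 259 - 9*28
  ... = 259*(1) + 28*(-9)
Scale by 302: one solution is (302, -2718). Reduce a mod 4: (2, 57).
General: a = 2 + 4t, b = 57 - 37t.
a ≥ 0 ⇒ t ≥ 0; b ≥ 0 ⇒ t ≤ 1. So t ∈ [0, 1]: 2 solutions.

2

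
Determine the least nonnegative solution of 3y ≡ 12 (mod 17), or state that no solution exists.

4

gcd(17, 3):
  17 = 5*3 + 2
  3 = 1*2 + 1
  2 = 2*1
so gcd(17, 3) = 1.
1 divides 12, so solutions exist.
Back-substitute for Bézout coefficients:
  1 = 3 - 1*2
  ... = 3*(6) + 17*(-1)
So 3*(6) ≡ 1 (mod 17); multiply by 12: y ≡ 72 (mod 17).
Smallest nonnegative: y = 72 mod 17 = 4.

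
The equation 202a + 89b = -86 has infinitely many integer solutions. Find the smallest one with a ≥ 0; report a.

78

gcd(202, 89):
  202 = 2*89 + 24
  89 = 3*24 + 17
  24 = 1*17 + 7
  17 = 2*7 + 3
  7 = 2*3 + 1
  3 = 3*1
so gcd(202, 89) = 1.
1 divides -86, so solutions exist.
Back-substitute for Bézout coefficients:
  1 = 7 - 2*3
  ... = 202*(26) + 89*(-59)
Scale by -86/1 = -86: (a₀, b₀) = (-2236, 5074).
General solution: a = -2236 + 89t, b = 5074 - 202t for integer t.
a ≥ 0: smallest is -2236 mod 89 = 78 (at t = 26), with b = -178.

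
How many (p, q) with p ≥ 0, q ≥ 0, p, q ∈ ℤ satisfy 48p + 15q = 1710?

8

gcd(48, 15):
  48 = 3*15 + 3
  15 = 5*3
so gcd(48, 15) = 3.
Back-substitute for Bézout coefficients:
  3 = 48 - 3*15
  ... = 48*(1) + 15*(-3)
Scale by 570: one solution is (570, -1710). Reduce p mod 5: (0, 114).
General: p = 0 + 5t, q = 114 - 16t.
p ≥ 0 ⇒ t ≥ 0; q ≥ 0 ⇒ t ≤ 7. So t ∈ [0, 7]: 8 solutions.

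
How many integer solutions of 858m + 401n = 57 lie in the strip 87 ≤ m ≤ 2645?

7

gcd(858, 401):
  858 = 2*401 + 56
  401 = 7*56 + 9
  56 = 6*9 + 2
  9 = 4*2 + 1
  2 = 2*1
so gcd(858, 401) = 1.
Back-substitute for Bézout coefficients:
  1 = 9 - 4*2
  ... = 858*(-179) + 401*(383)
Scale by 57: particular solution (-10203, 21831); reduce m mod 401: (223, -477).
General solution: m = 223 + 401t, n = -477 - 858t for integer t.
87 ≤ 223 + 401t ≤ 2645 gives t ∈ [0, 6], which is 7 values.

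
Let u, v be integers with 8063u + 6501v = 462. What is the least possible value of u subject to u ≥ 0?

558

gcd(8063, 6501):
  8063 = 1×6501 + 1562
  6501 = 4×1562 + 253
  1562 = 6×253 + 44
  253 = 5×44 + 33
  44 = 1×33 + 11
  33 = 3×11
so gcd(8063, 6501) = 11.
11 divides 462, so solutions exist.
Back-substitute for Bézout coefficients:
  11 = 44 - 1×33
  ... = 8063×(154) + 6501×(-191)
Scale by 462/11 = 42: (u₀, v₀) = (6468, -8022).
General solution: u = 6468 + 591t, v = -8022 - 733t for integer t.
u ≥ 0: smallest is 6468 mod 591 = 558 (at t = -10), with v = -692.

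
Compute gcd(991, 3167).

gcd(3167, 991):
  3167 = 3×991 + 194
  991 = 5×194 + 21
  194 = 9×21 + 5
  21 = 4×5 + 1
  5 = 5×1
so gcd(3167, 991) = 1.

1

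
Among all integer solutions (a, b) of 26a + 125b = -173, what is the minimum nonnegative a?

27

gcd(125, 26):
  125 = 4*26 + 21
  26 = 1*21 + 5
  21 = 4*5 + 1
  5 = 5*1
so gcd(125, 26) = 1.
1 divides -173, so solutions exist.
Back-substitute for Bézout coefficients:
  1 = 21 - 4*5
  ... = 26*(-24) + 125*(5)
Scale by -173/1 = -173: (a₀, b₀) = (4152, -865).
General solution: a = 4152 + 125t, b = -865 - 26t for integer t.
a ≥ 0: smallest is 4152 mod 125 = 27 (at t = -33), with b = -7.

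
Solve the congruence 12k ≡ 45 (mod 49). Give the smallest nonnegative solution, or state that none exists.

16

gcd(49, 12):
  49 = 4·12 + 1
  12 = 12·1
so gcd(49, 12) = 1.
1 divides 45, so solutions exist.
Back-substitute for Bézout coefficients:
  1 = 49 - 4·12
  ... = 12·(-4) + 49·(1)
So 12·(-4) ≡ 1 (mod 49); multiply by 45: k ≡ -180 (mod 49).
Smallest nonnegative: k = -180 mod 49 = 16.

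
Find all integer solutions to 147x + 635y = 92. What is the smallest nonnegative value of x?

411

gcd(635, 147):
  635 = 4×147 + 47
  147 = 3×47 + 6
  47 = 7×6 + 5
  6 = 1×5 + 1
  5 = 5×1
so gcd(635, 147) = 1.
1 divides 92, so solutions exist.
Back-substitute for Bézout coefficients:
  1 = 6 - 1×5
  ... = 147×(108) + 635×(-25)
Scale by 92/1 = 92: (x₀, y₀) = (9936, -2300).
General solution: x = 9936 + 635t, y = -2300 - 147t for integer t.
x ≥ 0: smallest is 9936 mod 635 = 411 (at t = -15), with y = -95.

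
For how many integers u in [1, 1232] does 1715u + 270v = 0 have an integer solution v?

gcd(1715, 270) = 5.
By Bézout, 1715*(-17) + 270*(108) = 5.
Particular solution: (0, 0).
General solution: u = 0 + 54t, v = 0 - 343t for integer t.
1 ≤ 0 + 54t ≤ 1232 gives t ∈ [1, 22], which is 22 values.

22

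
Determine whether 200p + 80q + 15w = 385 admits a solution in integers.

yes

gcd(200, 80) = 40.
gcd(40, 15) = 5.
5 divides 385, so integer solutions exist.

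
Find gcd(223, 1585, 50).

1

gcd(1585, 223):
  1585 = 7*223 + 24
  223 = 9*24 + 7
  24 = 3*7 + 3
  7 = 2*3 + 1
  3 = 3*1
so gcd(1585, 223) = 1.
gcd(1, 50) = 1.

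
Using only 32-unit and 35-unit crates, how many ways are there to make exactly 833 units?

Need nonnegative integers with 32j + 35k = 833.
gcd(32, 35) = 1, and 32·(-12) + 35·(11) = 1.
So (j₀, k₀) = (-9996, 9163); general j = -9996 + 35t, k = 9163 - 32t.
j ≥ 0 ⇒ t ≥ 286; k ≥ 0 ⇒ t ≤ 286. That's 1 value of t.

1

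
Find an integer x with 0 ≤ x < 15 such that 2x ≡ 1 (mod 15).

gcd(15, 2):
  15 = 7·2 + 1
  2 = 2·1
so gcd(15, 2) = 1.
Back-substitute for Bézout coefficients:
  1 = 15 - 7·2
  ... = 2·(-7) + 15·(1)
So 2·-7 ≡ 1 (mod 15), and -7 mod 15 = 8.

8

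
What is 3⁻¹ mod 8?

3

gcd(8, 3) = 1  (8 = 2*3 + 2, 3 = 1*2 + 1, 2 = 2*1).
Back-substituting, 3*(3) + 8*(-1) = 1.
So 3*3 ≡ 1 (mod 8), and 3 mod 8 = 3.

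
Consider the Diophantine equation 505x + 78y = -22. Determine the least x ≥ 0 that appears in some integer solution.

50

gcd(505, 78):
  505 = 6*78 + 37
  78 = 2*37 + 4
  37 = 9*4 + 1
  4 = 4*1
so gcd(505, 78) = 1.
1 divides -22, so solutions exist.
Back-substitute for Bézout coefficients:
  1 = 37 - 9*4
  ... = 505*(19) + 78*(-123)
Scale by -22/1 = -22: (x₀, y₀) = (-418, 2706).
General solution: x = -418 + 78t, y = 2706 - 505t for integer t.
x ≥ 0: smallest is -418 mod 78 = 50 (at t = 6), with y = -324.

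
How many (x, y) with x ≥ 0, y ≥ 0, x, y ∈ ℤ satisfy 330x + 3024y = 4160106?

gcd(3024, 330) = 6.
By Bézout, 330*(55) + 3024*(-6) = 6.
One solution: (153, 1359).
General: x = 153 + 504t, y = 1359 - 55t.
x ≥ 0 ⇒ t ≥ 0; y ≥ 0 ⇒ t ≤ 24. So t ∈ [0, 24]: 25 solutions.

25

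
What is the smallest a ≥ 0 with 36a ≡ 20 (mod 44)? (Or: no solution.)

gcd(44, 36) = 4  (44 = 1·36 + 8, 36 = 4·8 + 4, 8 = 2·4).
4 divides 20, so solutions exist.
Back-substituting, 36·(5) + 44·(-4) = 4.
So 36·(5) ≡ 4 (mod 44); multiply by 5: a ≡ 25 (mod 11).
Smallest nonnegative: a = 25 mod 11 = 3.

3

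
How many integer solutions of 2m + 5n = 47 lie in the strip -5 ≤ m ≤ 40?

9

gcd(5, 2) = 1.
By Bézout, 2×(-2) + 5×(1) = 1.
Particular solution: (1, 9).
General solution: m = 1 + 5t, n = 9 - 2t for integer t.
-5 ≤ 1 + 5t ≤ 40 gives t ∈ [-1, 7], which is 9 values.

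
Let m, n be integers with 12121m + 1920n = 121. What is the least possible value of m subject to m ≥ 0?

1441

gcd(12121, 1920) = 1  (12121 = 6×1920 + 601, 1920 = 3×601 + 117, 601 = 5×117 + 16, 117 = 7×16 + 5, 16 = 3×5 + 1, 5 = 5×1).
1 divides 121, so solutions exist.
Back-substituting, 12121×(361) + 1920×(-2279) = 1.
Scale by 121/1 = 121: (m₀, n₀) = (43681, -275759).
General solution: m = 43681 + 1920t, n = -275759 - 12121t for integer t.
m ≥ 0: smallest is 43681 mod 1920 = 1441 (at t = -22), with n = -9097.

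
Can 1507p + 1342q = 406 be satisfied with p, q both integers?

no

gcd(1507, 1342) = 11  (1507 = 1*1342 + 165, 1342 = 8*165 + 22, 165 = 7*22 + 11, 22 = 2*11).
11 does not divide 406 (remainder 10), so no integer solutions.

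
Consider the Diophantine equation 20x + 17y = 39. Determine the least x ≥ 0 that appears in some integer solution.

13

gcd(20, 17) = 1.
1 divides 39, so solutions exist.
By Bézout, 20*(6) + 17*(-7) = 1.
Scale by 39/1 = 39: (x₀, y₀) = (234, -273).
General solution: x = 234 + 17t, y = -273 - 20t for integer t.
x ≥ 0: smallest is 234 mod 17 = 13 (at t = -13), with y = -13.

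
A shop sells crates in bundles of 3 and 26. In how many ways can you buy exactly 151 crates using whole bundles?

2

Need nonnegative integers with 3j + 26k = 151.
gcd(3, 26) = 1, and 3·(9) + 26·(-1) = 1.
So (j₀, k₀) = (1359, -151); general j = 1359 + 26t, k = -151 - 3t.
j ≥ 0 ⇒ t ≥ -52; k ≥ 0 ⇒ t ≤ -51. That's 2 values of t.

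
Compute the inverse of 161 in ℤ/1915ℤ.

gcd(1915, 161):
  1915 = 11*161 + 144
  161 = 1*144 + 17
  144 = 8*17 + 8
  17 = 2*8 + 1
  8 = 8*1
so gcd(1915, 161) = 1.
Back-substitute for Bézout coefficients:
  1 = 17 - 2*8
  ... = 161*(226) + 1915*(-19)
So 161*226 ≡ 1 (mod 1915), and 226 mod 1915 = 226.

226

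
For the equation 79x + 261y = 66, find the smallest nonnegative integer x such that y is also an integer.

57

gcd(261, 79) = 1  (261 = 3×79 + 24, 79 = 3×24 + 7, 24 = 3×7 + 3, 7 = 2×3 + 1, 3 = 3×1).
1 divides 66, so solutions exist.
Back-substituting, 79×(76) + 261×(-23) = 1.
Scale by 66/1 = 66: (x₀, y₀) = (5016, -1518).
General solution: x = 5016 + 261t, y = -1518 - 79t for integer t.
x ≥ 0: smallest is 5016 mod 261 = 57 (at t = -19), with y = -17.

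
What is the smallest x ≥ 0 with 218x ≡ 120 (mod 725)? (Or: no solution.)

gcd(725, 218) = 1.
1 divides 120, so solutions exist.
By Bézout, 218·(-143) + 725·(43) = 1.
So 218·(-143) ≡ 1 (mod 725); multiply by 120: x ≡ -17160 (mod 725).
Smallest nonnegative: x = -17160 mod 725 = 240.

240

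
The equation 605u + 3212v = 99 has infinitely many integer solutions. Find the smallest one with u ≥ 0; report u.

255

gcd(3212, 605):
  3212 = 5×605 + 187
  605 = 3×187 + 44
  187 = 4×44 + 11
  44 = 4×11
so gcd(3212, 605) = 11.
11 divides 99, so solutions exist.
Back-substitute for Bézout coefficients:
  11 = 187 - 4×44
  ... = 605×(-69) + 3212×(13)
Scale by 99/11 = 9: (u₀, v₀) = (-621, 117).
General solution: u = -621 + 292t, v = 117 - 55t for integer t.
u ≥ 0: smallest is -621 mod 292 = 255 (at t = 3), with v = -48.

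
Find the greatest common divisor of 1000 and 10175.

25

gcd(10175, 1000):
  10175 = 10*1000 + 175
  1000 = 5*175 + 125
  175 = 1*125 + 50
  125 = 2*50 + 25
  50 = 2*25
so gcd(10175, 1000) = 25.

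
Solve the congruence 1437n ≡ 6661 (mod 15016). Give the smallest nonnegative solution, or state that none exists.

gcd(15016, 1437) = 1  (15016 = 10·1437 + 646, 1437 = 2·646 + 145, 646 = 4·145 + 66, 145 = 2·66 + 13, 66 = 5·13 + 1, 13 = 13·1).
1 divides 6661, so solutions exist.
Back-substituting, 1437·(-1139) + 15016·(109) = 1.
So 1437·(-1139) ≡ 1 (mod 15016); multiply by 6661: n ≡ -7586879 (mod 15016).
Smallest nonnegative: n = -7586879 mod 15016 = 11217.

11217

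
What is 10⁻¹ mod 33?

10

gcd(33, 10):
  33 = 3*10 + 3
  10 = 3*3 + 1
  3 = 3*1
so gcd(33, 10) = 1.
Back-substitute for Bézout coefficients:
  1 = 10 - 3*3
  ... = 10*(10) + 33*(-3)
So 10*10 ≡ 1 (mod 33), and 10 mod 33 = 10.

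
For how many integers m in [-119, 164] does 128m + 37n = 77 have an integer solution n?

gcd(128, 37) = 1.
By Bézout, 128·(-13) + 37·(45) = 1.
Particular solution: (35, -119).
General solution: m = 35 + 37t, n = -119 - 128t for integer t.
-119 ≤ 35 + 37t ≤ 164 gives t ∈ [-4, 3], which is 8 values.

8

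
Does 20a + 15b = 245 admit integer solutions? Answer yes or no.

gcd(20, 15) = 5.
5 divides 245, so integer solutions exist.

yes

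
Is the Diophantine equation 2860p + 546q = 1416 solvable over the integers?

no

gcd(2860, 546) = 26  (2860 = 5·546 + 130, 546 = 4·130 + 26, 130 = 5·26).
26 does not divide 1416 (remainder 12), so no integer solutions.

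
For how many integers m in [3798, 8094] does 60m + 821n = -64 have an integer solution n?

gcd(821, 60):
  821 = 13·60 + 41
  60 = 1·41 + 19
  41 = 2·19 + 3
  19 = 6·3 + 1
  3 = 3·1
so gcd(821, 60) = 1.
Back-substitute for Bézout coefficients:
  1 = 19 - 6·3
  ... = 60·(260) + 821·(-19)
Scale by -64: particular solution (-16640, 1216); reduce m mod 821: (601, -44).
General solution: m = 601 + 821t, n = -44 - 60t for integer t.
3798 ≤ 601 + 821t ≤ 8094 gives t ∈ [4, 9], which is 6 values.

6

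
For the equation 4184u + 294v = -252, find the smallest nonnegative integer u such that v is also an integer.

gcd(4184, 294):
  4184 = 14·294 + 68
  294 = 4·68 + 22
  68 = 3·22 + 2
  22 = 11·2
so gcd(4184, 294) = 2.
2 divides -252, so solutions exist.
Back-substitute for Bézout coefficients:
  2 = 68 - 3·22
  ... = 4184·(13) + 294·(-185)
Scale by -252/2 = -126: (u₀, v₀) = (-1638, 23310).
General solution: u = -1638 + 147t, v = 23310 - 2092t for integer t.
u ≥ 0: smallest is -1638 mod 147 = 126 (at t = 12), with v = -1794.

126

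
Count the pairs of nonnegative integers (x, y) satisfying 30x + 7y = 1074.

5

gcd(30, 7) = 1.
By Bézout, 30×(-3) + 7×(13) = 1.
One solution: (5, 132).
General: x = 5 + 7t, y = 132 - 30t.
x ≥ 0 ⇒ t ≥ 0; y ≥ 0 ⇒ t ≤ 4. So t ∈ [0, 4]: 5 solutions.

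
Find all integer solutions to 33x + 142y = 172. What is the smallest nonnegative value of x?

gcd(142, 33):
  142 = 4×33 + 10
  33 = 3×10 + 3
  10 = 3×3 + 1
  3 = 3×1
so gcd(142, 33) = 1.
1 divides 172, so solutions exist.
Back-substitute for Bézout coefficients:
  1 = 10 - 3×3
  ... = 33×(-43) + 142×(10)
Scale by 172/1 = 172: (x₀, y₀) = (-7396, 1720).
General solution: x = -7396 + 142t, y = 1720 - 33t for integer t.
x ≥ 0: smallest is -7396 mod 142 = 130 (at t = 53), with y = -29.

130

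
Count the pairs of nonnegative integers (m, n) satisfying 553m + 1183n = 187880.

2

gcd(1183, 553):
  1183 = 2·553 + 77
  553 = 7·77 + 14
  77 = 5·14 + 7
  14 = 2·7
so gcd(1183, 553) = 7.
Back-substitute for Bézout coefficients:
  7 = 77 - 5·14
  ... = 553·(-77) + 1183·(36)
Scale by 26840: one solution is (-2066680, 966240). Reduce m mod 169: (21, 149).
General: m = 21 + 169t, n = 149 - 79t.
m ≥ 0 ⇒ t ≥ 0; n ≥ 0 ⇒ t ≤ 1. So t ∈ [0, 1]: 2 solutions.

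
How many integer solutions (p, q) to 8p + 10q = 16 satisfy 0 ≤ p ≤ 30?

6

gcd(10, 8):
  10 = 1*8 + 2
  8 = 4*2
so gcd(10, 8) = 2.
Back-substitute for Bézout coefficients:
  2 = 10 - 1*8
  ... = 8*(-1) + 10*(1)
Scale by 8: particular solution (-8, 8); reduce p mod 5: (2, 0).
General solution: p = 2 + 5t, q = 0 - 4t for integer t.
0 ≤ 2 + 5t ≤ 30 gives t ∈ [0, 5], which is 6 values.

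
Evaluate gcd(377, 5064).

gcd(5064, 377) = 1  (5064 = 13·377 + 163, 377 = 2·163 + 51, 163 = 3·51 + 10, 51 = 5·10 + 1, 10 = 10·1).

1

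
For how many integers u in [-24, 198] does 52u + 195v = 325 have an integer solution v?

15

gcd(195, 52):
  195 = 3·52 + 39
  52 = 1·39 + 13
  39 = 3·13
so gcd(195, 52) = 13.
Back-substitute for Bézout coefficients:
  13 = 52 - 1·39
  ... = 52·(4) + 195·(-1)
Scale by 25: particular solution (100, -25); reduce u mod 15: (10, -1).
General solution: u = 10 + 15t, v = -1 - 4t for integer t.
-24 ≤ 10 + 15t ≤ 198 gives t ∈ [-2, 12], which is 15 values.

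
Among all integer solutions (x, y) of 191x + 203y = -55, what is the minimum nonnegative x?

gcd(203, 191):
  203 = 1×191 + 12
  191 = 15×12 + 11
  12 = 1×11 + 1
  11 = 11×1
so gcd(203, 191) = 1.
1 divides -55, so solutions exist.
Back-substitute for Bézout coefficients:
  1 = 12 - 1×11
  ... = 191×(-17) + 203×(16)
Scale by -55/1 = -55: (x₀, y₀) = (935, -880).
General solution: x = 935 + 203t, y = -880 - 191t for integer t.
x ≥ 0: smallest is 935 mod 203 = 123 (at t = -4), with y = -116.

123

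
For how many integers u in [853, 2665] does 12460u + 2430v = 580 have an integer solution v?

8

gcd(12460, 2430) = 10  (12460 = 5*2430 + 310, 2430 = 7*310 + 260, 310 = 1*260 + 50, 260 = 5*50 + 10, 50 = 5*10).
Back-substituting, 12460*(-47) + 2430*(241) = 10.
Scale by 58: particular solution (-2726, 13978); reduce u mod 243: (190, -974).
General solution: u = 190 + 243t, v = -974 - 1246t for integer t.
853 ≤ 190 + 243t ≤ 2665 gives t ∈ [3, 10], which is 8 values.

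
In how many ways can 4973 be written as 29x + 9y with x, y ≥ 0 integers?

gcd(29, 9) = 1.
By Bézout, 29×(-4) + 9×(13) = 1.
One solution: (7, 530).
General: x = 7 + 9t, y = 530 - 29t.
x ≥ 0 ⇒ t ≥ 0; y ≥ 0 ⇒ t ≤ 18. So t ∈ [0, 18]: 19 solutions.

19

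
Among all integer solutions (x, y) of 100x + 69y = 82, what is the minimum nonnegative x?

gcd(100, 69) = 1  (100 = 1*69 + 31, 69 = 2*31 + 7, 31 = 4*7 + 3, 7 = 2*3 + 1, 3 = 3*1).
1 divides 82, so solutions exist.
Back-substituting, 100*(-20) + 69*(29) = 1.
Scale by 82/1 = 82: (x₀, y₀) = (-1640, 2378).
General solution: x = -1640 + 69t, y = 2378 - 100t for integer t.
x ≥ 0: smallest is -1640 mod 69 = 16 (at t = 24), with y = -22.

16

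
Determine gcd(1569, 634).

1

gcd(1569, 634):
  1569 = 2*634 + 301
  634 = 2*301 + 32
  301 = 9*32 + 13
  32 = 2*13 + 6
  13 = 2*6 + 1
  6 = 6*1
so gcd(1569, 634) = 1.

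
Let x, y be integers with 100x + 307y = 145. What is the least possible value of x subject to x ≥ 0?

gcd(307, 100) = 1.
1 divides 145, so solutions exist.
By Bézout, 100·(-132) + 307·(43) = 1.
Scale by 145/1 = 145: (x₀, y₀) = (-19140, 6235).
General solution: x = -19140 + 307t, y = 6235 - 100t for integer t.
x ≥ 0: smallest is -19140 mod 307 = 201 (at t = 63), with y = -65.

201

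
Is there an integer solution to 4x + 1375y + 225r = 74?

yes

gcd(1375, 4) = 1  (1375 = 343·4 + 3, 4 = 1·3 + 1, 3 = 3·1).
gcd(1, 225) = 1.
1 divides 74, so integer solutions exist.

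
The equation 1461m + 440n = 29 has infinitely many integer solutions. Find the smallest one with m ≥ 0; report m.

gcd(1461, 440) = 1  (1461 = 3·440 + 141, 440 = 3·141 + 17, 141 = 8·17 + 5, 17 = 3·5 + 2, 5 = 2·2 + 1, 2 = 2·1).
1 divides 29, so solutions exist.
Back-substituting, 1461·(181) + 440·(-601) = 1.
Scale by 29/1 = 29: (m₀, n₀) = (5249, -17429).
General solution: m = 5249 + 440t, n = -17429 - 1461t for integer t.
m ≥ 0: smallest is 5249 mod 440 = 409 (at t = -11), with n = -1358.

409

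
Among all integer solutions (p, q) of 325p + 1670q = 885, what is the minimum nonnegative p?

13

gcd(1670, 325):
  1670 = 5·325 + 45
  325 = 7·45 + 10
  45 = 4·10 + 5
  10 = 2·5
so gcd(1670, 325) = 5.
5 divides 885, so solutions exist.
Back-substitute for Bézout coefficients:
  5 = 45 - 4·10
  ... = 325·(-149) + 1670·(29)
Scale by 885/5 = 177: (p₀, q₀) = (-26373, 5133).
General solution: p = -26373 + 334t, q = 5133 - 65t for integer t.
p ≥ 0: smallest is -26373 mod 334 = 13 (at t = 79), with q = -2.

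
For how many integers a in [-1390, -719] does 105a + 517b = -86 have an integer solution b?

gcd(517, 105):
  517 = 4*105 + 97
  105 = 1*97 + 8
  97 = 12*8 + 1
  8 = 8*1
so gcd(517, 105) = 1.
Back-substitute for Bézout coefficients:
  1 = 97 - 12*8
  ... = 105*(-64) + 517*(13)
Scale by -86: particular solution (5504, -1118); reduce a mod 517: (334, -68).
General solution: a = 334 + 517t, b = -68 - 105t for integer t.
-1390 ≤ 334 + 517t ≤ -719 gives t ∈ [-3, -3], which is 1 value.

1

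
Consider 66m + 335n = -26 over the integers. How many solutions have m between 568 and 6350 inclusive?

18

gcd(335, 66) = 1.
By Bézout, 66·(66) + 335·(-13) = 1.
Particular solution: (294, -58).
General solution: m = 294 + 335t, n = -58 - 66t for integer t.
568 ≤ 294 + 335t ≤ 6350 gives t ∈ [1, 18], which is 18 values.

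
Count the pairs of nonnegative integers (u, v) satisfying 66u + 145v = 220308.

gcd(145, 66) = 1  (145 = 2*66 + 13, 66 = 5*13 + 1, 13 = 13*1).
Back-substituting, 66*(11) + 145*(-5) = 1.
Scale by 220308: one solution is (2423388, -1101540). Reduce u mod 145: (3, 1518).
General: u = 3 + 145t, v = 1518 - 66t.
u ≥ 0 ⇒ t ≥ 0; v ≥ 0 ⇒ t ≤ 23. So t ∈ [0, 23]: 24 solutions.

24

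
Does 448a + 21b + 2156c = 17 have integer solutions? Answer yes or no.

no

gcd(448, 21):
  448 = 21*21 + 7
  21 = 3*7
so gcd(448, 21) = 7.
gcd(7, 2156) = 7.
7 does not divide 17 (remainder 3), so no integer solutions.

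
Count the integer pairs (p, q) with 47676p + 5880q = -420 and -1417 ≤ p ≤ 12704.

gcd(47676, 5880) = 12  (47676 = 8*5880 + 636, 5880 = 9*636 + 156, 636 = 4*156 + 12, 156 = 13*12).
Back-substituting, 47676*(37) + 5880*(-300) = 12.
Scale by -35: particular solution (-1295, 10500); reduce p mod 490: (175, -1419).
General solution: p = 175 + 490t, q = -1419 - 3973t for integer t.
-1417 ≤ 175 + 490t ≤ 12704 gives t ∈ [-3, 25], which is 29 values.

29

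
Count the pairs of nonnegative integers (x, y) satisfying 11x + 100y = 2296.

gcd(100, 11) = 1.
By Bézout, 11·(-9) + 100·(1) = 1.
One solution: (36, 19).
General: x = 36 + 100t, y = 19 - 11t.
x ≥ 0 ⇒ t ≥ 0; y ≥ 0 ⇒ t ≤ 1. So t ∈ [0, 1]: 2 solutions.

2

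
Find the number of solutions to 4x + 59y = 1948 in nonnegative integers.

gcd(59, 4) = 1  (59 = 14×4 + 3, 4 = 1×3 + 1, 3 = 3×1).
Back-substituting, 4×(15) + 59×(-1) = 1.
Scale by 1948: one solution is (29220, -1948). Reduce x mod 59: (15, 32).
General: x = 15 + 59t, y = 32 - 4t.
x ≥ 0 ⇒ t ≥ 0; y ≥ 0 ⇒ t ≤ 8. So t ∈ [0, 8]: 9 solutions.

9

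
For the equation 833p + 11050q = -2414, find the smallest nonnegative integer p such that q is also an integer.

342

gcd(11050, 833) = 17  (11050 = 13·833 + 221, 833 = 3·221 + 170, 221 = 1·170 + 51, 170 = 3·51 + 17, 51 = 3·17).
17 divides -2414, so solutions exist.
Back-substituting, 833·(199) + 11050·(-15) = 17.
Scale by -2414/17 = -142: (p₀, q₀) = (-28258, 2130).
General solution: p = -28258 + 650t, q = 2130 - 49t for integer t.
p ≥ 0: smallest is -28258 mod 650 = 342 (at t = 44), with q = -26.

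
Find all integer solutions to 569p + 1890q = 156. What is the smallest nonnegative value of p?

gcd(1890, 569) = 1  (1890 = 3·569 + 183, 569 = 3·183 + 20, 183 = 9·20 + 3, 20 = 6·3 + 2, 3 = 1·2 + 1, 2 = 2·1).
1 divides 156, so solutions exist.
Back-substituting, 569·(-661) + 1890·(199) = 1.
Scale by 156/1 = 156: (p₀, q₀) = (-103116, 31044).
General solution: p = -103116 + 1890t, q = 31044 - 569t for integer t.
p ≥ 0: smallest is -103116 mod 1890 = 834 (at t = 55), with q = -251.

834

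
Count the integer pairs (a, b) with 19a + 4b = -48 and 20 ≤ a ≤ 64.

12

gcd(19, 4):
  19 = 4×4 + 3
  4 = 1×3 + 1
  3 = 3×1
so gcd(19, 4) = 1.
Back-substitute for Bézout coefficients:
  1 = 4 - 1×3
  ... = 19×(-1) + 4×(5)
Scale by -48: particular solution (48, -240); reduce a mod 4: (0, -12).
General solution: a = 0 + 4t, b = -12 - 19t for integer t.
20 ≤ 0 + 4t ≤ 64 gives t ∈ [5, 16], which is 12 values.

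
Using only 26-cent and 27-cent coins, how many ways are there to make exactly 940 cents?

Need nonnegative integers with 26j + 27k = 940.
gcd(26, 27) = 1, and 26·(-1) + 27·(1) = 1.
So (j₀, k₀) = (-940, 940); general j = -940 + 27t, k = 940 - 26t.
j ≥ 0 ⇒ t ≥ 35; k ≥ 0 ⇒ t ≤ 36. That's 2 values of t.

2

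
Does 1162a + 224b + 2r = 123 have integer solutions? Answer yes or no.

no

gcd(1162, 224) = 14  (1162 = 5·224 + 42, 224 = 5·42 + 14, 42 = 3·14).
gcd(14, 2) = 2.
2 does not divide 123 (remainder 1), so no integer solutions.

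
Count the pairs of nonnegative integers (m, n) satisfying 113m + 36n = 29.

gcd(113, 36):
  113 = 3·36 + 5
  36 = 7·5 + 1
  5 = 5·1
so gcd(113, 36) = 1.
Back-substitute for Bézout coefficients:
  1 = 36 - 7·5
  ... = 113·(-7) + 36·(22)
Scale by 29: one solution is (-203, 638). Reduce m mod 36: (13, -40).
General: m = 13 + 36t, n = -40 - 113t.
m ≥ 0 ⇒ t ≥ 0; n ≥ 0 ⇒ t ≤ -1. So t ∈ [0, -1]: 0 solutions.

0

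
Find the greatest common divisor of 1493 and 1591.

1

gcd(1591, 1493):
  1591 = 1*1493 + 98
  1493 = 15*98 + 23
  98 = 4*23 + 6
  23 = 3*6 + 5
  6 = 1*5 + 1
  5 = 5*1
so gcd(1591, 1493) = 1.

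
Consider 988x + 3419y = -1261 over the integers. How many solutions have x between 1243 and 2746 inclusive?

6

gcd(3419, 988) = 13  (3419 = 3*988 + 455, 988 = 2*455 + 78, 455 = 5*78 + 65, 78 = 1*65 + 13, 65 = 5*13).
Back-substituting, 988*(45) + 3419*(-13) = 13.
Scale by -97: particular solution (-4365, 1261); reduce x mod 263: (106, -31).
General solution: x = 106 + 263t, y = -31 - 76t for integer t.
1243 ≤ 106 + 263t ≤ 2746 gives t ∈ [5, 10], which is 6 values.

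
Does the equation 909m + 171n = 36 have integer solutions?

yes

gcd(909, 171) = 9  (909 = 5×171 + 54, 171 = 3×54 + 9, 54 = 6×9).
9 divides 36, so integer solutions exist.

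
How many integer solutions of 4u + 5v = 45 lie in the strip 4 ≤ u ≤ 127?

gcd(5, 4) = 1.
By Bézout, 4·(-1) + 5·(1) = 1.
Particular solution: (0, 9).
General solution: u = 0 + 5t, v = 9 - 4t for integer t.
4 ≤ 0 + 5t ≤ 127 gives t ∈ [1, 25], which is 25 values.

25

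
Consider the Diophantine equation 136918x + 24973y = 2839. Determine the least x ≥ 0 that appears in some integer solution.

1088

gcd(136918, 24973) = 17.
17 divides 2839, so solutions exist.
By Bézout, 136918·(288) + 24973·(-1579) = 17.
Scale by 2839/17 = 167: (x₀, y₀) = (48096, -263693).
General solution: x = 48096 + 1469t, y = -263693 - 8054t for integer t.
x ≥ 0: smallest is 48096 mod 1469 = 1088 (at t = -32), with y = -5965.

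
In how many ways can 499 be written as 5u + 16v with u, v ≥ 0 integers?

6

gcd(16, 5) = 1.
By Bézout, 5·(-3) + 16·(1) = 1.
One solution: (7, 29).
General: u = 7 + 16t, v = 29 - 5t.
u ≥ 0 ⇒ t ≥ 0; v ≥ 0 ⇒ t ≤ 5. So t ∈ [0, 5]: 6 solutions.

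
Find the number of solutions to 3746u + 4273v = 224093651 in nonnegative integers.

14

gcd(4273, 3746):
  4273 = 1×3746 + 527
  3746 = 7×527 + 57
  527 = 9×57 + 14
  57 = 4×14 + 1
  14 = 14×1
so gcd(4273, 3746) = 1.
Back-substitute for Bézout coefficients:
  1 = 57 - 4×14
  ... = 3746×(300) + 4273×(-263)
Scale by 224093651: one solution is (67228095300, -58936630213). Reduce u mod 4273: (3510, 49367).
General: u = 3510 + 4273t, v = 49367 - 3746t.
u ≥ 0 ⇒ t ≥ 0; v ≥ 0 ⇒ t ≤ 13. So t ∈ [0, 13]: 14 solutions.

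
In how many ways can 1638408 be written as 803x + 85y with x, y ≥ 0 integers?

24

gcd(803, 85):
  803 = 9*85 + 38
  85 = 2*38 + 9
  38 = 4*9 + 2
  9 = 4*2 + 1
  2 = 2*1
so gcd(803, 85) = 1.
Back-substitute for Bézout coefficients:
  1 = 9 - 4*2
  ... = 803*(-38) + 85*(359)
Scale by 1638408: one solution is (-62259504, 588188472). Reduce x mod 85: (21, 19077).
General: x = 21 + 85t, y = 19077 - 803t.
x ≥ 0 ⇒ t ≥ 0; y ≥ 0 ⇒ t ≤ 23. So t ∈ [0, 23]: 24 solutions.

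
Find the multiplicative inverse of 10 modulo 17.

12

gcd(17, 10):
  17 = 1*10 + 7
  10 = 1*7 + 3
  7 = 2*3 + 1
  3 = 3*1
so gcd(17, 10) = 1.
Back-substitute for Bézout coefficients:
  1 = 7 - 2*3
  ... = 10*(-5) + 17*(3)
So 10*-5 ≡ 1 (mod 17), and -5 mod 17 = 12.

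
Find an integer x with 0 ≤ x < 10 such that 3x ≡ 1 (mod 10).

7

gcd(10, 3) = 1  (10 = 3·3 + 1, 3 = 3·1).
Back-substituting, 3·(-3) + 10·(1) = 1.
So 3·-3 ≡ 1 (mod 10), and -3 mod 10 = 7.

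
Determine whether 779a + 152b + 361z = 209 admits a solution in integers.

yes

gcd(779, 152) = 19.
gcd(19, 361) = 19.
19 divides 209, so integer solutions exist.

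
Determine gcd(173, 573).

1

gcd(573, 173):
  573 = 3*173 + 54
  173 = 3*54 + 11
  54 = 4*11 + 10
  11 = 1*10 + 1
  10 = 10*1
so gcd(573, 173) = 1.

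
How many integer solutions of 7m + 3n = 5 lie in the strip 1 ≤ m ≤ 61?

gcd(7, 3) = 1  (7 = 2·3 + 1, 3 = 3·1).
Back-substituting, 7·(1) + 3·(-2) = 1.
Scale by 5: particular solution (5, -10); reduce m mod 3: (2, -3).
General solution: m = 2 + 3t, n = -3 - 7t for integer t.
1 ≤ 2 + 3t ≤ 61 gives t ∈ [0, 19], which is 20 values.

20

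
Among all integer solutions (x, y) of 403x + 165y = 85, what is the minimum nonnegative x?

130

gcd(403, 165) = 1.
1 divides 85, so solutions exist.
By Bézout, 403×(52) + 165×(-127) = 1.
Scale by 85/1 = 85: (x₀, y₀) = (4420, -10795).
General solution: x = 4420 + 165t, y = -10795 - 403t for integer t.
x ≥ 0: smallest is 4420 mod 165 = 130 (at t = -26), with y = -317.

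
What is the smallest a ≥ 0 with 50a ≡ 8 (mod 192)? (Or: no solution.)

4

gcd(192, 50) = 2.
2 divides 8, so solutions exist.
By Bézout, 50*(-23) + 192*(6) = 2.
So 50*(-23) ≡ 2 (mod 192); multiply by 4: a ≡ -92 (mod 96).
Smallest nonnegative: a = -92 mod 96 = 4.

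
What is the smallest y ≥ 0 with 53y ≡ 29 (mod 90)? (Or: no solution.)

43

gcd(90, 53) = 1.
1 divides 29, so solutions exist.
By Bézout, 53×(17) + 90×(-10) = 1.
So 53×(17) ≡ 1 (mod 90); multiply by 29: y ≡ 493 (mod 90).
Smallest nonnegative: y = 493 mod 90 = 43.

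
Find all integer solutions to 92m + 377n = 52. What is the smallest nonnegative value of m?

312

gcd(377, 92):
  377 = 4×92 + 9
  92 = 10×9 + 2
  9 = 4×2 + 1
  2 = 2×1
so gcd(377, 92) = 1.
1 divides 52, so solutions exist.
Back-substitute for Bézout coefficients:
  1 = 9 - 4×2
  ... = 92×(-168) + 377×(41)
Scale by 52/1 = 52: (m₀, n₀) = (-8736, 2132).
General solution: m = -8736 + 377t, n = 2132 - 92t for integer t.
m ≥ 0: smallest is -8736 mod 377 = 312 (at t = 24), with n = -76.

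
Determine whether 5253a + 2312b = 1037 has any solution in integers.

gcd(5253, 2312):
  5253 = 2×2312 + 629
  2312 = 3×629 + 425
  629 = 1×425 + 204
  425 = 2×204 + 17
  204 = 12×17
so gcd(5253, 2312) = 17.
17 divides 1037, so integer solutions exist.

yes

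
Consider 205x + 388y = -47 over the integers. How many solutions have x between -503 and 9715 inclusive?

26

gcd(388, 205) = 1  (388 = 1·205 + 183, 205 = 1·183 + 22, 183 = 8·22 + 7, 22 = 3·7 + 1, 7 = 7·1).
Back-substituting, 205·(53) + 388·(-28) = 1.
Scale by -47: particular solution (-2491, 1316); reduce x mod 388: (225, -119).
General solution: x = 225 + 388t, y = -119 - 205t for integer t.
-503 ≤ 225 + 388t ≤ 9715 gives t ∈ [-1, 24], which is 26 values.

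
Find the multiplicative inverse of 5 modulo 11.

9

gcd(11, 5):
  11 = 2*5 + 1
  5 = 5*1
so gcd(11, 5) = 1.
Back-substitute for Bézout coefficients:
  1 = 11 - 2*5
  ... = 5*(-2) + 11*(1)
So 5*-2 ≡ 1 (mod 11), and -2 mod 11 = 9.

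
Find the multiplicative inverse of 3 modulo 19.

13

gcd(19, 3) = 1  (19 = 6·3 + 1, 3 = 3·1).
Back-substituting, 3·(-6) + 19·(1) = 1.
So 3·-6 ≡ 1 (mod 19), and -6 mod 19 = 13.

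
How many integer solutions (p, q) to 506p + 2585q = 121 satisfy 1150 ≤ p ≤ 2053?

gcd(2585, 506):
  2585 = 5·506 + 55
  506 = 9·55 + 11
  55 = 5·11
so gcd(2585, 506) = 11.
Back-substitute for Bézout coefficients:
  11 = 506 - 9·55
  ... = 506·(46) + 2585·(-9)
Scale by 11: particular solution (506, -99); reduce p mod 235: (36, -7).
General solution: p = 36 + 235t, q = -7 - 46t for integer t.
1150 ≤ 36 + 235t ≤ 2053 gives t ∈ [5, 8], which is 4 values.

4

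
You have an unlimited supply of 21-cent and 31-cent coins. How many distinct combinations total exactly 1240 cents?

2

Need nonnegative integers with 21j + 31k = 1240.
gcd(21, 31) = 1, and 21·(3) + 31·(-2) = 1.
So (j₀, k₀) = (3720, -2480); general j = 3720 + 31t, k = -2480 - 21t.
j ≥ 0 ⇒ t ≥ -120; k ≥ 0 ⇒ t ≤ -119. That's 2 values of t.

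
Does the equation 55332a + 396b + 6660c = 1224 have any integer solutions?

gcd(55332, 396):
  55332 = 139*396 + 288
  396 = 1*288 + 108
  288 = 2*108 + 72
  108 = 1*72 + 36
  72 = 2*36
so gcd(55332, 396) = 36.
gcd(36, 6660) = 36.
36 divides 1224, so integer solutions exist.

yes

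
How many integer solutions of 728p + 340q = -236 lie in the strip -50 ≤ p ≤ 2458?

gcd(728, 340) = 4.
By Bézout, 728*(-7) + 340*(15) = 4.
Particular solution: (73, -157).
General solution: p = 73 + 85t, q = -157 - 182t for integer t.
-50 ≤ 73 + 85t ≤ 2458 gives t ∈ [-1, 28], which is 30 values.

30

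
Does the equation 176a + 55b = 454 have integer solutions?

no

gcd(176, 55):
  176 = 3×55 + 11
  55 = 5×11
so gcd(176, 55) = 11.
11 does not divide 454 (remainder 3), so no integer solutions.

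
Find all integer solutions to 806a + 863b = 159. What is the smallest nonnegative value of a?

gcd(863, 806) = 1.
1 divides 159, so solutions exist.
By Bézout, 806×(-106) + 863×(99) = 1.
Scale by 159/1 = 159: (a₀, b₀) = (-16854, 15741).
General solution: a = -16854 + 863t, b = 15741 - 806t for integer t.
a ≥ 0: smallest is -16854 mod 863 = 406 (at t = 20), with b = -379.

406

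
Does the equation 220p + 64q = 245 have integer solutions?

no

gcd(220, 64):
  220 = 3×64 + 28
  64 = 2×28 + 8
  28 = 3×8 + 4
  8 = 2×4
so gcd(220, 64) = 4.
4 does not divide 245 (remainder 1), so no integer solutions.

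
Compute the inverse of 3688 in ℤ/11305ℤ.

gcd(11305, 3688) = 1  (11305 = 3×3688 + 241, 3688 = 15×241 + 73, 241 = 3×73 + 22, 73 = 3×22 + 7, 22 = 3×7 + 1, 7 = 7×1).
Back-substituting, 3688×(-1548) + 11305×(505) = 1.
So 3688×-1548 ≡ 1 (mod 11305), and -1548 mod 11305 = 9757.

9757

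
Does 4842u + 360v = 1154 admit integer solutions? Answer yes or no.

no

gcd(4842, 360) = 18  (4842 = 13×360 + 162, 360 = 2×162 + 36, 162 = 4×36 + 18, 36 = 2×18).
18 does not divide 1154 (remainder 2), so no integer solutions.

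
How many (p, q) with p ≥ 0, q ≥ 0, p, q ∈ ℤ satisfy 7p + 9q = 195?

3

gcd(9, 7):
  9 = 1×7 + 2
  7 = 3×2 + 1
  2 = 2×1
so gcd(9, 7) = 1.
Back-substitute for Bézout coefficients:
  1 = 7 - 3×2
  ... = 7×(4) + 9×(-3)
Scale by 195: one solution is (780, -585). Reduce p mod 9: (6, 17).
General: p = 6 + 9t, q = 17 - 7t.
p ≥ 0 ⇒ t ≥ 0; q ≥ 0 ⇒ t ≤ 2. So t ∈ [0, 2]: 3 solutions.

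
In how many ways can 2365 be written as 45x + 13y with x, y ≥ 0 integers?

gcd(45, 13) = 1  (45 = 3×13 + 6, 13 = 2×6 + 1, 6 = 6×1).
Back-substituting, 45×(-2) + 13×(7) = 1.
Scale by 2365: one solution is (-4730, 16555). Reduce x mod 13: (2, 175).
General: x = 2 + 13t, y = 175 - 45t.
x ≥ 0 ⇒ t ≥ 0; y ≥ 0 ⇒ t ≤ 3. So t ∈ [0, 3]: 4 solutions.

4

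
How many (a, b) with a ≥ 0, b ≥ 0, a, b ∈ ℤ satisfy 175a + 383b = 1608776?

24

gcd(383, 175) = 1  (383 = 2×175 + 33, 175 = 5×33 + 10, 33 = 3×10 + 3, 10 = 3×3 + 1, 3 = 3×1).
Back-substituting, 175×(116) + 383×(-53) = 1.
Scale by 1608776: one solution is (186618016, -85265128). Reduce a mod 383: (117, 4147).
General: a = 117 + 383t, b = 4147 - 175t.
a ≥ 0 ⇒ t ≥ 0; b ≥ 0 ⇒ t ≤ 23. So t ∈ [0, 23]: 24 solutions.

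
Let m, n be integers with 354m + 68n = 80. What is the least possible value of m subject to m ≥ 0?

gcd(354, 68) = 2.
2 divides 80, so solutions exist.
By Bézout, 354*(5) + 68*(-26) = 2.
Scale by 80/2 = 40: (m₀, n₀) = (200, -1040).
General solution: m = 200 + 34t, n = -1040 - 177t for integer t.
m ≥ 0: smallest is 200 mod 34 = 30 (at t = -5), with n = -155.

30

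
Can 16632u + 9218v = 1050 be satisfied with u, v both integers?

gcd(16632, 9218):
  16632 = 1*9218 + 7414
  9218 = 1*7414 + 1804
  7414 = 4*1804 + 198
  1804 = 9*198 + 22
  198 = 9*22
so gcd(16632, 9218) = 22.
22 does not divide 1050 (remainder 16), so no integer solutions.

no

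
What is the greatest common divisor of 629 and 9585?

gcd(9585, 629):
  9585 = 15×629 + 150
  629 = 4×150 + 29
  150 = 5×29 + 5
  29 = 5×5 + 4
  5 = 1×4 + 1
  4 = 4×1
so gcd(9585, 629) = 1.

1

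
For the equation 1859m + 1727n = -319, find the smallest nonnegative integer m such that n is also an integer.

63

gcd(1859, 1727):
  1859 = 1×1727 + 132
  1727 = 13×132 + 11
  132 = 12×11
so gcd(1859, 1727) = 11.
11 divides -319, so solutions exist.
Back-substitute for Bézout coefficients:
  11 = 1727 - 13×132
  ... = 1859×(-13) + 1727×(14)
Scale by -319/11 = -29: (m₀, n₀) = (377, -406).
General solution: m = 377 + 157t, n = -406 - 169t for integer t.
m ≥ 0: smallest is 377 mod 157 = 63 (at t = -2), with n = -68.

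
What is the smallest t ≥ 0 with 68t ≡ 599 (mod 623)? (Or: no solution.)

gcd(623, 68) = 1.
1 divides 599, so solutions exist.
By Bézout, 68·(-284) + 623·(31) = 1.
So 68·(-284) ≡ 1 (mod 623); multiply by 599: t ≡ -170116 (mod 623).
Smallest nonnegative: t = -170116 mod 623 = 586.

586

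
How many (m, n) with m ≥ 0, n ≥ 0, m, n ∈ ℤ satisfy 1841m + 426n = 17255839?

22

gcd(1841, 426):
  1841 = 4·426 + 137
  426 = 3·137 + 15
  137 = 9·15 + 2
  15 = 7·2 + 1
  2 = 2·1
so gcd(1841, 426) = 1.
Back-substitute for Bézout coefficients:
  1 = 15 - 7·2
  ... = 1841·(-199) + 426·(860)
Scale by 17255839: one solution is (-3433911961, 14840021540). Reduce m mod 426: (341, 39033).
General: m = 341 + 426t, n = 39033 - 1841t.
m ≥ 0 ⇒ t ≥ 0; n ≥ 0 ⇒ t ≤ 21. So t ∈ [0, 21]: 22 solutions.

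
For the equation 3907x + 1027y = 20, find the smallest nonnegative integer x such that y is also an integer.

gcd(3907, 1027):
  3907 = 3×1027 + 826
  1027 = 1×826 + 201
  826 = 4×201 + 22
  201 = 9×22 + 3
  22 = 7×3 + 1
  3 = 3×1
so gcd(3907, 1027) = 1.
1 divides 20, so solutions exist.
Back-substitute for Bézout coefficients:
  1 = 22 - 7×3
  ... = 3907×(327) + 1027×(-1244)
Scale by 20/1 = 20: (x₀, y₀) = (6540, -24880).
General solution: x = 6540 + 1027t, y = -24880 - 3907t for integer t.
x ≥ 0: smallest is 6540 mod 1027 = 378 (at t = -6), with y = -1438.

378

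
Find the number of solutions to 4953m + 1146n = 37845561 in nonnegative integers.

20

gcd(4953, 1146):
  4953 = 4*1146 + 369
  1146 = 3*369 + 39
  369 = 9*39 + 18
  39 = 2*18 + 3
  18 = 6*3
so gcd(4953, 1146) = 3.
Back-substitute for Bézout coefficients:
  3 = 39 - 2*18
  ... = 4953*(-59) + 1146*(255)
Scale by 12615187: one solution is (-744296033, 3216872685). Reduce m mod 382: (25, 32916).
General: m = 25 + 382t, n = 32916 - 1651t.
m ≥ 0 ⇒ t ≥ 0; n ≥ 0 ⇒ t ≤ 19. So t ∈ [0, 19]: 20 solutions.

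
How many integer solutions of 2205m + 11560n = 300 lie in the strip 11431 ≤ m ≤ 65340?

23

gcd(11560, 2205) = 5.
By Bézout, 2205*(713) + 11560*(-136) = 5.
Particular solution: (1164, -222).
General solution: m = 1164 + 2312t, n = -222 - 441t for integer t.
11431 ≤ 1164 + 2312t ≤ 65340 gives t ∈ [5, 27], which is 23 values.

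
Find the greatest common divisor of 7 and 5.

1

gcd(7, 5) = 1  (7 = 1×5 + 2, 5 = 2×2 + 1, 2 = 2×1).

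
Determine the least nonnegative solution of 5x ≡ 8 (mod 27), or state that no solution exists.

gcd(27, 5) = 1  (27 = 5·5 + 2, 5 = 2·2 + 1, 2 = 2·1).
1 divides 8, so solutions exist.
Back-substituting, 5·(11) + 27·(-2) = 1.
So 5·(11) ≡ 1 (mod 27); multiply by 8: x ≡ 88 (mod 27).
Smallest nonnegative: x = 88 mod 27 = 7.

7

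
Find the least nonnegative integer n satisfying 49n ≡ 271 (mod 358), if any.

gcd(358, 49) = 1.
1 divides 271, so solutions exist.
By Bézout, 49·(95) + 358·(-13) = 1.
So 49·(95) ≡ 1 (mod 358); multiply by 271: n ≡ 25745 (mod 358).
Smallest nonnegative: n = 25745 mod 358 = 327.

327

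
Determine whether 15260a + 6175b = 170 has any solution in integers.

yes

gcd(15260, 6175) = 5  (15260 = 2·6175 + 2910, 6175 = 2·2910 + 355, 2910 = 8·355 + 70, 355 = 5·70 + 5, 70 = 14·5).
5 divides 170, so integer solutions exist.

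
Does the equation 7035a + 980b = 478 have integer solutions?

no

gcd(7035, 980) = 35  (7035 = 7×980 + 175, 980 = 5×175 + 105, 175 = 1×105 + 70, 105 = 1×70 + 35, 70 = 2×35).
35 does not divide 478 (remainder 23), so no integer solutions.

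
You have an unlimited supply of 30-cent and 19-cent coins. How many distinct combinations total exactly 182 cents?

1

Need nonnegative integers with 30j + 19k = 182.
gcd(30, 19) = 1, and 30·(7) + 19·(-11) = 1.
So (j₀, k₀) = (1274, -2002); general j = 1274 + 19t, k = -2002 - 30t.
j ≥ 0 ⇒ t ≥ -67; k ≥ 0 ⇒ t ≤ -67. That's 1 value of t.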